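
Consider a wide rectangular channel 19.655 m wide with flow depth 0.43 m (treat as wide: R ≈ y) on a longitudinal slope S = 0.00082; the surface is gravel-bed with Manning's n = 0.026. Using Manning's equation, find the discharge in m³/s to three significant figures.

5.30 m³/s

A = b·y = 19.655 × 0.43 = 8.452 m²
Wide channel: R ≈ y = 0.43 m
Q = (1/n)·A·R^(2/3)·S^(1/2) = (1/0.026) × 8.452 × 0.4300^(2/3) × 0.00082^(1/2) = 5.303 m³/s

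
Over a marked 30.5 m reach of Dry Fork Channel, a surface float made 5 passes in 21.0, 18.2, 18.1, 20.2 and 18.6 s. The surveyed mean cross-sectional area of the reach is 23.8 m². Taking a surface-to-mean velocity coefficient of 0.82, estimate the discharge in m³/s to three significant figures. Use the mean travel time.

31.0 m³/s

t̄ = (21.0 + 18.2 + 18.1 + 20.2 + 18.6) / 5 = 19.22 s
v_surface = L / t̄ = 30.5 / 19.22 = 1.587 m/s
v_mean = 0.82 × 1.587 = 1.301 m/s
Q = A × v_mean = 23.8 × 1.301 = 30.97 m³/s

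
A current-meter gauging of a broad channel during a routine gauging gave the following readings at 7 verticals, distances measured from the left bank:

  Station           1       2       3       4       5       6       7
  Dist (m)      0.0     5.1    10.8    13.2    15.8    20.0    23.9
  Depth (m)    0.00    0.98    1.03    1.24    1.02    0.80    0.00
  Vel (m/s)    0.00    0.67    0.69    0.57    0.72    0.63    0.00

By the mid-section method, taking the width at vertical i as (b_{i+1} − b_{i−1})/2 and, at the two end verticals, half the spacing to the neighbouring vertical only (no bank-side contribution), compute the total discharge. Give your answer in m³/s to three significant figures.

12.7 m³/s

w_2 = (10.8 − 0.0)/2 = 5.4 m; q_2 = 0.67 × 0.98 × 5.4 = 3.546 m³/s
w_3 = (13.2 − 5.1)/2 = 4.05 m; q_3 = 0.69 × 1.03 × 4.05 = 2.878 m³/s
w_4 = (15.8 − 10.8)/2 = 2.5 m; q_4 = 0.57 × 1.24 × 2.5 = 1.767 m³/s
w_5 = (20.0 − 13.2)/2 = 3.4 m; q_5 = 0.72 × 1.02 × 3.4 = 2.497 m³/s
w_6 = (23.9 − 15.8)/2 = 4.05 m; q_6 = 0.63 × 0.80 × 4.05 = 2.041 m³/s
Stations 1, 7 contribute zero (depth or velocity is 0).
Q = Σ qᵢ = 12.73 m³/s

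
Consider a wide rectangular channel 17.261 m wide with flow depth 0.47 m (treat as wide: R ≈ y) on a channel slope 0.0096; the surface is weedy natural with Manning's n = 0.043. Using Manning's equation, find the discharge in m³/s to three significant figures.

11.2 m³/s

A = b·y = 17.261 × 0.47 = 8.113 m²
Wide channel: R ≈ y = 0.47 m
Q = (1/n)·A·R^(2/3)·S^(1/2) = (1/0.043) × 8.113 × 0.4700^(2/3) × 0.0096^(1/2) = 11.17 m³/s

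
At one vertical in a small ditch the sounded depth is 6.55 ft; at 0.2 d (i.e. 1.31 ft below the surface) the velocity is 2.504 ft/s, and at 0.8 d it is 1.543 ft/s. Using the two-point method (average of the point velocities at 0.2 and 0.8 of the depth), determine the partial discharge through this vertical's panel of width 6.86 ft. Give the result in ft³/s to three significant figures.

90.9 ft³/s

v̄ = (2.504 + 1.543) / 2 = 2.024 ft/s
q = v̄ × d × w = 2.024 × 6.55 × 6.86 = 90.92 ft³/s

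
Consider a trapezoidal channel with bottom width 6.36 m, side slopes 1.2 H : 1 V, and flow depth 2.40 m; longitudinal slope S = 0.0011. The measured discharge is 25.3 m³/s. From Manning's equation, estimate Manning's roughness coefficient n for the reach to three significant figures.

0.0398

A = (b + z·y)·y = (6.36 + 1.2×2.40)×2.40 = 22.18 m²
P = b + 2y√(1+z²) = 6.36 + 2×2.40×√(1+1.2²) = 13.86 m
R = A/P = 22.18/13.86 = 1.600 m
n = (1/Q)·A·R^(2/3)·S^(1/2) = (1/25.3) × 22.18 × 1.368 × 0.03317 = 0.03977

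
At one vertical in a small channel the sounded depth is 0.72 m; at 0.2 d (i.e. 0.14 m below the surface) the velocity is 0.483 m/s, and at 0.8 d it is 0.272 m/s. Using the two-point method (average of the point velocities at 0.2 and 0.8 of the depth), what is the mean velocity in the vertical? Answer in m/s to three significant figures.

v̄ = (0.483 + 0.272) / 2 = 0.3775 m/s

0.378 m/s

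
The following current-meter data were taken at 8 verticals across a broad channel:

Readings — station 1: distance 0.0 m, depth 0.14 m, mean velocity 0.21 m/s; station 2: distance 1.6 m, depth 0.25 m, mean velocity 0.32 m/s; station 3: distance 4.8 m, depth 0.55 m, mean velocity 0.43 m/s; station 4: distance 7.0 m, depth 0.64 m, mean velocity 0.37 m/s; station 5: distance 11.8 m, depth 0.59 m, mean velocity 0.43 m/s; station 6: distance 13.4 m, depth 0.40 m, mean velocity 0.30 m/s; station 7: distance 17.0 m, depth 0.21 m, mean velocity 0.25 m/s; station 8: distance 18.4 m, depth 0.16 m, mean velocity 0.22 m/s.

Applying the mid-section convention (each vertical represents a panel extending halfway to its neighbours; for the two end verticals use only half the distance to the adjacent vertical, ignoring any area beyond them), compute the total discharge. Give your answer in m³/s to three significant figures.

w_1 = (1.6 − 0.0)/2 = 0.8 m; q_1 = 0.21 × 0.14 × 0.8 = 0.02352 m³/s
w_2 = (4.8 − 0.0)/2 = 2.4 m; q_2 = 0.32 × 0.25 × 2.4 = 0.1920 m³/s
w_3 = (7.0 − 1.6)/2 = 2.7 m; q_3 = 0.43 × 0.55 × 2.7 = 0.6386 m³/s
w_4 = (11.8 − 4.8)/2 = 3.5 m; q_4 = 0.37 × 0.64 × 3.5 = 0.8288 m³/s
w_5 = (13.4 − 7.0)/2 = 3.2 m; q_5 = 0.43 × 0.59 × 3.2 = 0.8118 m³/s
w_6 = (17.0 − 11.8)/2 = 2.6 m; q_6 = 0.30 × 0.40 × 2.6 = 0.3120 m³/s
w_7 = (18.4 − 13.4)/2 = 2.5 m; q_7 = 0.25 × 0.21 × 2.5 = 0.1313 m³/s
w_8 = (18.4 − 17.0)/2 = 0.7 m; q_8 = 0.22 × 0.16 × 0.7 = 0.02464 m³/s
Q = Σ qᵢ = 2.963 m³/s

2.96 m³/s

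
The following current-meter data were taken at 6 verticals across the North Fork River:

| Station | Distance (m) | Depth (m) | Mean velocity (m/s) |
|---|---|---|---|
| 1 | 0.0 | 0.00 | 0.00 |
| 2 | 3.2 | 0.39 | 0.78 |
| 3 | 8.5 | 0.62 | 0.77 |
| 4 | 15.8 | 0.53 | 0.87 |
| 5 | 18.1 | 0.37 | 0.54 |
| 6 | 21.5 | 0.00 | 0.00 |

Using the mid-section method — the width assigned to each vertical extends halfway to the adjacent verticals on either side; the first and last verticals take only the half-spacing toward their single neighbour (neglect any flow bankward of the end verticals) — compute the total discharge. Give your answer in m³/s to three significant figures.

w_2 = (8.5 − 0.0)/2 = 4.25 m; q_2 = 0.78 × 0.39 × 4.25 = 1.293 m³/s
w_3 = (15.8 − 3.2)/2 = 6.3 m; q_3 = 0.77 × 0.62 × 6.3 = 3.008 m³/s
w_4 = (18.1 − 8.5)/2 = 4.8 m; q_4 = 0.87 × 0.53 × 4.8 = 2.213 m³/s
w_5 = (21.5 − 15.8)/2 = 2.85 m; q_5 = 0.54 × 0.37 × 2.85 = 0.5694 m³/s
Stations 1, 6 contribute zero (depth or velocity is 0).
Q = Σ qᵢ = 7.083 m³/s

7.08 m³/s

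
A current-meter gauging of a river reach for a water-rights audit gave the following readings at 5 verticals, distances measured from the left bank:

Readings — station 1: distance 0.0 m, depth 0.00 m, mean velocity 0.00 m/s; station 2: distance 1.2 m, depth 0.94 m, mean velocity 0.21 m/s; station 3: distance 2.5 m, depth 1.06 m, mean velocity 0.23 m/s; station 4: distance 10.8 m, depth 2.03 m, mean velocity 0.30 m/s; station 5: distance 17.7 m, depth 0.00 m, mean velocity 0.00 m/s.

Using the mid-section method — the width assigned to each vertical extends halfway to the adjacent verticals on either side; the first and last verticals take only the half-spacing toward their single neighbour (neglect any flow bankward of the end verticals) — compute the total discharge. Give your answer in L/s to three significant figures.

6050 L/s

w_2 = (2.5 − 0.0)/2 = 1.25 m; q_2 = 0.21 × 0.94 × 1.25 = 0.2468 m³/s
w_3 = (10.8 − 1.2)/2 = 4.8 m; q_3 = 0.23 × 1.06 × 4.8 = 1.170 m³/s
w_4 = (17.7 − 2.5)/2 = 7.6 m; q_4 = 0.30 × 2.03 × 7.6 = 4.628 m³/s
Stations 1, 5 contribute zero (depth or velocity is 0).
Q = Σ qᵢ = 6.045 m³/s
= 6.045 × 1000 = 6045 L/s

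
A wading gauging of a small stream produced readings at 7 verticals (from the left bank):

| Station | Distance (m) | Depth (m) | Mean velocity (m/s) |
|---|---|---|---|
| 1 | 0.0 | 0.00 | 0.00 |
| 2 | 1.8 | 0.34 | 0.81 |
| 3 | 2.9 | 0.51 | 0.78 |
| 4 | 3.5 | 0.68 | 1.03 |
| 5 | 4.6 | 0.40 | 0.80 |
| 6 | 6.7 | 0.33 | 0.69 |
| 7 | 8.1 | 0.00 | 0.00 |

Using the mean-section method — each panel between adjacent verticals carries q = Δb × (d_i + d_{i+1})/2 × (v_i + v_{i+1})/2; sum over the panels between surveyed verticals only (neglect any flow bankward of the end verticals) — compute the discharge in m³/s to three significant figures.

2.01 m³/s

Panel 1-2: Δb = 1.8 m, d̄ = (0.00+0.34)/2 = 0.17, v̄ = (0.00+0.81)/2 = 0.405 → q = 1.8×0.17×0.405 = 0.1239 m³/s
Panel 2-3: Δb = 1.1 m, d̄ = (0.34+0.51)/2 = 0.425, v̄ = (0.81+0.78)/2 = 0.795 → q = 1.1×0.425×0.795 = 0.3717 m³/s
Panel 3-4: Δb = 0.6 m, d̄ = (0.51+0.68)/2 = 0.595, v̄ = (0.78+1.03)/2 = 0.905 → q = 0.6×0.595×0.905 = 0.3231 m³/s
Panel 4-5: Δb = 1.1 m, d̄ = (0.68+0.40)/2 = 0.54, v̄ = (1.03+0.80)/2 = 0.915 → q = 1.1×0.54×0.915 = 0.5435 m³/s
Panel 5-6: Δb = 2.1 m, d̄ = (0.40+0.33)/2 = 0.365, v̄ = (0.80+0.69)/2 = 0.745 → q = 2.1×0.365×0.745 = 0.5710 m³/s
Panel 6-7: Δb = 1.4 m, d̄ = (0.33+0.00)/2 = 0.165, v̄ = (0.69+0.00)/2 = 0.345 → q = 1.4×0.165×0.345 = 0.07970 m³/s
Q = Σ q = 2.013 m³/s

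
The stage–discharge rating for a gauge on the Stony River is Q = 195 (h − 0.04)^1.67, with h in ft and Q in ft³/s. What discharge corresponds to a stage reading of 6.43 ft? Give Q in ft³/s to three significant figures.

4320 ft³/s

Q = 195 × (6.43 − 0.04)^1.67 = 195 × 6.39^1.67 = 4317 ft³/s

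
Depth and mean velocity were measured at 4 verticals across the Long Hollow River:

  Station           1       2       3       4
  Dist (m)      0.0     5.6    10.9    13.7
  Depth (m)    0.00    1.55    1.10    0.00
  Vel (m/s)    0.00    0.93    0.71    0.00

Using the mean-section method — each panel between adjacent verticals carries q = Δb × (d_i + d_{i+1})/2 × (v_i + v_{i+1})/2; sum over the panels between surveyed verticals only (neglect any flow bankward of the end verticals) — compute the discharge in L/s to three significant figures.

Panel 1-2: Δb = 5.6 m, d̄ = (0.00+1.55)/2 = 0.775, v̄ = (0.00+0.93)/2 = 0.465 → q = 5.6×0.775×0.465 = 2.018 m³/s
Panel 2-3: Δb = 5.3 m, d̄ = (1.55+1.10)/2 = 1.325, v̄ = (0.93+0.71)/2 = 0.82 → q = 5.3×1.325×0.82 = 5.758 m³/s
Panel 3-4: Δb = 2.8 m, d̄ = (1.10+0.00)/2 = 0.55, v̄ = (0.71+0.00)/2 = 0.355 → q = 2.8×0.55×0.355 = 0.5467 m³/s
Q = Σ q = 8.323 m³/s
= 8.323 × 1000 = 8323 L/s

8320 L/s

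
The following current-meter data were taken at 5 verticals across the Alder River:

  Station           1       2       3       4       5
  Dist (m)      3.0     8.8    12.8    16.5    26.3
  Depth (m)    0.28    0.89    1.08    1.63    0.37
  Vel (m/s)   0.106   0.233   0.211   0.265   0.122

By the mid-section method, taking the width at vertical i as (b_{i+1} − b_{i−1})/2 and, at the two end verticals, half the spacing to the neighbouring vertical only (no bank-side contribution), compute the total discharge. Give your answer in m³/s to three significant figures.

5.12 m³/s

w_1 = (8.8 − 3.0)/2 = 2.9 m; q_1 = 0.106 × 0.28 × 2.9 = 0.08607 m³/s
w_2 = (12.8 − 3.0)/2 = 4.9 m; q_2 = 0.233 × 0.89 × 4.9 = 1.016 m³/s
w_3 = (16.5 − 8.8)/2 = 3.85 m; q_3 = 0.211 × 1.08 × 3.85 = 0.8773 m³/s
w_4 = (26.3 − 12.8)/2 = 6.75 m; q_4 = 0.265 × 1.63 × 6.75 = 2.916 m³/s
w_5 = (26.3 − 16.5)/2 = 4.9 m; q_5 = 0.122 × 0.37 × 4.9 = 0.2212 m³/s
Q = Σ qᵢ = 5.116 m³/s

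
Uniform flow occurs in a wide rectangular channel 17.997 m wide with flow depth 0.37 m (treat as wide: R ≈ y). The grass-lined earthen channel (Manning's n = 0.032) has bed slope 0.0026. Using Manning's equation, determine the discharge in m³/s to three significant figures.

A = b·y = 17.997 × 0.37 = 6.659 m²
Wide channel: R ≈ y = 0.37 m
Q = (1/n)·A·R^(2/3)·S^(1/2) = (1/0.032) × 6.659 × 0.3700^(2/3) × 0.0026^(1/2) = 5.469 m³/s

5.47 m³/s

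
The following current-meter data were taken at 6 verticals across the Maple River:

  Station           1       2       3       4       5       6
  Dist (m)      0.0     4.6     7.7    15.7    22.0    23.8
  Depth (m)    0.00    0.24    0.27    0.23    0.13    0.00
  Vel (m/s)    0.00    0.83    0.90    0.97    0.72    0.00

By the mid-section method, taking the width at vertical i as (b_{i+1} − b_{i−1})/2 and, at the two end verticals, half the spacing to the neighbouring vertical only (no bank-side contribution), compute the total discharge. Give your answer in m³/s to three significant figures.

4.09 m³/s

w_2 = (7.7 − 0.0)/2 = 3.85 m; q_2 = 0.83 × 0.24 × 3.85 = 0.7669 m³/s
w_3 = (15.7 − 4.6)/2 = 5.55 m; q_3 = 0.90 × 0.27 × 5.55 = 1.349 m³/s
w_4 = (22.0 − 7.7)/2 = 7.15 m; q_4 = 0.97 × 0.23 × 7.15 = 1.595 m³/s
w_5 = (23.8 − 15.7)/2 = 4.05 m; q_5 = 0.72 × 0.13 × 4.05 = 0.3791 m³/s
Stations 1, 6 contribute zero (depth or velocity is 0).
Q = Σ qᵢ = 4.090 m³/s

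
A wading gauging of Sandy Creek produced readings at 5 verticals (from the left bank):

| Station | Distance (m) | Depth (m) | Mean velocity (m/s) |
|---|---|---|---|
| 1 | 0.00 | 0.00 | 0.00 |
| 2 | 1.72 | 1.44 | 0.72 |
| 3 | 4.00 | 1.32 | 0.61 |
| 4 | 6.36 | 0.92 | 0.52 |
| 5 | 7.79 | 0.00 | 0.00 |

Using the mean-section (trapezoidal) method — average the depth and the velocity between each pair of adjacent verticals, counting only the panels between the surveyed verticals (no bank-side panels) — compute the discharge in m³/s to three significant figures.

4.20 m³/s

Panel 1-2: Δb = 1.72 m, d̄ = (0.00+1.44)/2 = 0.72, v̄ = (0.00+0.72)/2 = 0.36 → q = 1.72×0.72×0.36 = 0.4458 m³/s
Panel 2-3: Δb = 2.28 m, d̄ = (1.44+1.32)/2 = 1.38, v̄ = (0.72+0.61)/2 = 0.665 → q = 2.28×1.38×0.665 = 2.092 m³/s
Panel 3-4: Δb = 2.36 m, d̄ = (1.32+0.92)/2 = 1.12, v̄ = (0.61+0.52)/2 = 0.565 → q = 2.36×1.12×0.565 = 1.493 m³/s
Panel 4-5: Δb = 1.43 m, d̄ = (0.92+0.00)/2 = 0.46, v̄ = (0.52+0.00)/2 = 0.26 → q = 1.43×0.46×0.26 = 0.1710 m³/s
Q = Σ q = 4.203 m³/s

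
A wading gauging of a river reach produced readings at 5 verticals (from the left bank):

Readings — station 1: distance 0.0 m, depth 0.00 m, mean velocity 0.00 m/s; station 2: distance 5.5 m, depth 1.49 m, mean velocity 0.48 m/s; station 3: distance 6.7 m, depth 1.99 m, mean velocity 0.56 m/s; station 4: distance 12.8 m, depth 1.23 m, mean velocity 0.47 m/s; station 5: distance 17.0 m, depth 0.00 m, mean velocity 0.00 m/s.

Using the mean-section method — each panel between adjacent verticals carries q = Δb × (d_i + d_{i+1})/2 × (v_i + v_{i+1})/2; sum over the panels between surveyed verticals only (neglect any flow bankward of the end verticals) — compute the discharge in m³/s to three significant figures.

7.73 m³/s

Panel 1-2: Δb = 5.5 m, d̄ = (0.00+1.49)/2 = 0.745, v̄ = (0.00+0.48)/2 = 0.24 → q = 5.5×0.745×0.24 = 0.9834 m³/s
Panel 2-3: Δb = 1.2 m, d̄ = (1.49+1.99)/2 = 1.74, v̄ = (0.48+0.56)/2 = 0.52 → q = 1.2×1.74×0.52 = 1.086 m³/s
Panel 3-4: Δb = 6.1 m, d̄ = (1.99+1.23)/2 = 1.61, v̄ = (0.56+0.47)/2 = 0.515 → q = 6.1×1.61×0.515 = 5.058 m³/s
Panel 4-5: Δb = 4.2 m, d̄ = (1.23+0.00)/2 = 0.615, v̄ = (0.47+0.00)/2 = 0.235 → q = 4.2×0.615×0.235 = 0.6070 m³/s
Q = Σ q = 7.734 m³/s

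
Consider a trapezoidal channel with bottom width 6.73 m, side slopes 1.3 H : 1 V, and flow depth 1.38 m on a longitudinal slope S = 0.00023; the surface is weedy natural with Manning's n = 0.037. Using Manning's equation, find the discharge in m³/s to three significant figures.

4.97 m³/s

A = (b + z·y)·y = (6.73 + 1.3×1.38)×1.38 = 11.76 m²
P = b + 2y√(1+z²) = 6.73 + 2×1.38×√(1+1.3²) = 11.26 m
R = A/P = 11.76/11.26 = 1.045 m
Q = (1/n)·A·R^(2/3)·S^(1/2) = (1/0.037) × 11.76 × 1.045^(2/3) × 0.00023^(1/2) = 4.965 m³/s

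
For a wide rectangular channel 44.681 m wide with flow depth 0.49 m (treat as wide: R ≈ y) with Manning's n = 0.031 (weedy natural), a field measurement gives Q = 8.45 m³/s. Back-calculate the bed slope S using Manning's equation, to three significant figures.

0.000371

A = b·y = 44.681 × 0.49 = 21.89 m²
Wide channel: R ≈ y = 0.49 m
S = (Q·n / (1·A·R^(2/3)))² = (8.45×0.031 / (1×21.89×0.6215))² = 0.0003706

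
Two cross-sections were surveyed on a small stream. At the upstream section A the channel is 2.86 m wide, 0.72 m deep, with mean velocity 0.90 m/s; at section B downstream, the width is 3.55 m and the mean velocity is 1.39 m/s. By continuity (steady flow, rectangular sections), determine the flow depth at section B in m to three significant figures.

Q = A₁V₁ = (2.86×0.72) × 0.90 = 1.853 m³/s
d₂ = Q/(b₂ V₂) = 1.853/(3.55×1.39) = 0.3756 m

0.376 m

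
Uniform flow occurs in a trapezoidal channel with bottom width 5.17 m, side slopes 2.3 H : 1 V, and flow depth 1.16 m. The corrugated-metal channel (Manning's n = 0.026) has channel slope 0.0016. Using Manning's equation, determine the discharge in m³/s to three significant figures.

A = (b + z·y)·y = (5.17 + 2.3×1.16)×1.16 = 9.092 m²
P = b + 2y√(1+z²) = 5.17 + 2×1.16×√(1+2.3²) = 10.99 m
R = A/P = 9.092/10.99 = 0.8274 m
Q = (1/n)·A·R^(2/3)·S^(1/2) = (1/0.026) × 9.092 × 0.8274^(2/3) × 0.0016^(1/2) = 12.33 m³/s

12.3 m³/s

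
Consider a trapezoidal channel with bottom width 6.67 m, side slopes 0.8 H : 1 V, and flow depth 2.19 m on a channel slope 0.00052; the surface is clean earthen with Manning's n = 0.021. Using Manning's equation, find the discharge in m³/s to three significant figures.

A = (b + z·y)·y = (6.67 + 0.8×2.19)×2.19 = 18.44 m²
P = b + 2y√(1+z²) = 6.67 + 2×2.19×√(1+0.8²) = 12.28 m
R = A/P = 18.44/12.28 = 1.502 m
Q = (1/n)·A·R^(2/3)·S^(1/2) = (1/0.021) × 18.44 × 1.502^(2/3) × 0.00052^(1/2) = 26.27 m³/s

26.3 m³/s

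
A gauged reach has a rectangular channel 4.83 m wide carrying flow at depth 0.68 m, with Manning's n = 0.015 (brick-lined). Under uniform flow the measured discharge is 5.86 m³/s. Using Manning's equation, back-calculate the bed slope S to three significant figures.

A = b·y = 4.83 × 0.68 = 3.284 m²
P = b + 2y = 4.83 + 2×0.68 = 6.190 m
R = A/P = 3.284/6.190 = 0.5306 m
S = (Q·n / (1·A·R^(2/3)))² = (5.86×0.015 / (1×3.284×0.6554))² = 0.001667

0.00167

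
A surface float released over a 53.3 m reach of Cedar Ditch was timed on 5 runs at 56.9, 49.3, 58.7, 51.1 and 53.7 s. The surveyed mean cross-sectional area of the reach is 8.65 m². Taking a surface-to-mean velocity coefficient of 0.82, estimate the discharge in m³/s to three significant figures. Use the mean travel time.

7.01 m³/s

t̄ = (56.9 + 49.3 + 58.7 + 51.1 + 53.7) / 5 = 53.94 s
v_surface = L / t̄ = 53.3 / 53.94 = 0.9881 m/s
v_mean = 0.82 × 0.9881 = 0.8103 m/s
Q = A × v_mean = 8.65 × 0.8103 = 7.009 m³/s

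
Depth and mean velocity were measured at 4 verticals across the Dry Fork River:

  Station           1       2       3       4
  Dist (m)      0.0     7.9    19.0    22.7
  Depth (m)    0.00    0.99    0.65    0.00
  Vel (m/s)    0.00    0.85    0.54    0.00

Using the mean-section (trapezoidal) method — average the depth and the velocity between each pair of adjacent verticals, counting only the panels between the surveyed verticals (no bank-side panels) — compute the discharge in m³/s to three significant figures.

Panel 1-2: Δb = 7.9 m, d̄ = (0.00+0.99)/2 = 0.495, v̄ = (0.00+0.85)/2 = 0.425 → q = 7.9×0.495×0.425 = 1.662 m³/s
Panel 2-3: Δb = 11.1 m, d̄ = (0.99+0.65)/2 = 0.82, v̄ = (0.85+0.54)/2 = 0.695 → q = 11.1×0.82×0.695 = 6.326 m³/s
Panel 3-4: Δb = 3.7 m, d̄ = (0.65+0.00)/2 = 0.325, v̄ = (0.54+0.00)/2 = 0.27 → q = 3.7×0.325×0.27 = 0.3247 m³/s
Q = Σ q = 8.313 m³/s

8.31 m³/s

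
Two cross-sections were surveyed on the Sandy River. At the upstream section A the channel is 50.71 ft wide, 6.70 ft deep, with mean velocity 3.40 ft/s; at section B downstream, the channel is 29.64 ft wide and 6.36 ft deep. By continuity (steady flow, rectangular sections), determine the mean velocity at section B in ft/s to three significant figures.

6.13 ft/s

Q = A₁V₁ = (50.71×6.70) × 3.40 = 1155 ft³/s
A₂ = 29.64 × 6.36 = 188.5 ft²
V₂ = Q/A₂ = 1155/188.5 = 6.128 ft/s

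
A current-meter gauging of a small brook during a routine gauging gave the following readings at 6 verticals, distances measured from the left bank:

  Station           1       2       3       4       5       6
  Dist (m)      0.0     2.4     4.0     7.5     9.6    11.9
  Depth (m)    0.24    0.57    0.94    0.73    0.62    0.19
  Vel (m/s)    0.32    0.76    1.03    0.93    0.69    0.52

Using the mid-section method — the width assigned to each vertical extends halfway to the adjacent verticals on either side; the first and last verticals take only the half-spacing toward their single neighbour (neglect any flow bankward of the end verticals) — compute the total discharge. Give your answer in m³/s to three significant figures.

6.38 m³/s

w_1 = (2.4 − 0.0)/2 = 1.2 m; q_1 = 0.32 × 0.24 × 1.2 = 0.09216 m³/s
w_2 = (4.0 − 0.0)/2 = 2 m; q_2 = 0.76 × 0.57 × 2 = 0.8664 m³/s
w_3 = (7.5 − 2.4)/2 = 2.55 m; q_3 = 1.03 × 0.94 × 2.55 = 2.469 m³/s
w_4 = (9.6 − 4.0)/2 = 2.8 m; q_4 = 0.93 × 0.73 × 2.8 = 1.901 m³/s
w_5 = (11.9 − 7.5)/2 = 2.2 m; q_5 = 0.69 × 0.62 × 2.2 = 0.9412 m³/s
w_6 = (11.9 − 9.6)/2 = 1.15 m; q_6 = 0.52 × 0.19 × 1.15 = 0.1136 m³/s
Q = Σ qᵢ = 6.383 m³/s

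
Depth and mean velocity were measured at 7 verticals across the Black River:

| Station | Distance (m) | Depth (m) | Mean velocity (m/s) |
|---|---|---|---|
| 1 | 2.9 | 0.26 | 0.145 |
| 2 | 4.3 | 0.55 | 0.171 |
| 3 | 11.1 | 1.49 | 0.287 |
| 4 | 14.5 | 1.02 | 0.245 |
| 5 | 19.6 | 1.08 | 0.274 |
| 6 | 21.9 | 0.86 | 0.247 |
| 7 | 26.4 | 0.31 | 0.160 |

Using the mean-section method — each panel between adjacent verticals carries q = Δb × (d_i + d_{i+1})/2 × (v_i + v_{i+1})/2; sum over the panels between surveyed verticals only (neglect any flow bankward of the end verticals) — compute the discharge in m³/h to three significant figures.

19200 m³/h

Panel 1-2: Δb = 1.4 m, d̄ = (0.26+0.55)/2 = 0.405, v̄ = (0.145+0.171)/2 = 0.158 → q = 1.4×0.405×0.158 = 0.08959 m³/s
Panel 2-3: Δb = 6.8 m, d̄ = (0.55+1.49)/2 = 1.02, v̄ = (0.171+0.287)/2 = 0.229 → q = 6.8×1.02×0.229 = 1.588 m³/s
Panel 3-4: Δb = 3.4 m, d̄ = (1.49+1.02)/2 = 1.255, v̄ = (0.287+0.245)/2 = 0.266 → q = 3.4×1.255×0.266 = 1.135 m³/s
Panel 4-5: Δb = 5.1 m, d̄ = (1.02+1.08)/2 = 1.05, v̄ = (0.245+0.274)/2 = 0.2595 → q = 5.1×1.05×0.2595 = 1.390 m³/s
Panel 5-6: Δb = 2.3 m, d̄ = (1.08+0.86)/2 = 0.97, v̄ = (0.274+0.247)/2 = 0.2605 → q = 2.3×0.97×0.2605 = 0.5812 m³/s
Panel 6-7: Δb = 4.5 m, d̄ = (0.86+0.31)/2 = 0.585, v̄ = (0.247+0.160)/2 = 0.2035 → q = 4.5×0.585×0.2035 = 0.5357 m³/s
Q = Σ q = 5.319 m³/s
= 5.319 × 3600 = 19150 m³/h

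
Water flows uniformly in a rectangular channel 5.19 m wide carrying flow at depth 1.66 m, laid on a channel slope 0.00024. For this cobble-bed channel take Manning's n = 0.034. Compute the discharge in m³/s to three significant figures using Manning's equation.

3.96 m³/s

A = b·y = 5.19 × 1.66 = 8.615 m²
P = b + 2y = 5.19 + 2×1.66 = 8.510 m
R = A/P = 8.615/8.510 = 1.012 m
Q = (1/n)·A·R^(2/3)·S^(1/2) = (1/0.034) × 8.615 × 1.012^(2/3) × 0.00024^(1/2) = 3.958 m³/s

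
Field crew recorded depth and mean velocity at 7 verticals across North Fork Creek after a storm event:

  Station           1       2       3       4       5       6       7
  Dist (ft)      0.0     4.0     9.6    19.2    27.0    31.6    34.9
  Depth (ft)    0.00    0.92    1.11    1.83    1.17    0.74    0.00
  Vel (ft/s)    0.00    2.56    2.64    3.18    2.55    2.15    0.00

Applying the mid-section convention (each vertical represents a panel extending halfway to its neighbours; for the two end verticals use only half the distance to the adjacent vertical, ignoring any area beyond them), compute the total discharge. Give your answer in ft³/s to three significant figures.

109 ft³/s

w_2 = (9.6 − 0.0)/2 = 4.8 ft; q_2 = 2.56 × 0.92 × 4.8 = 11.30 ft³/s
w_3 = (19.2 − 4.0)/2 = 7.6 ft; q_3 = 2.64 × 1.11 × 7.6 = 22.27 ft³/s
w_4 = (27.0 − 9.6)/2 = 8.7 ft; q_4 = 3.18 × 1.83 × 8.7 = 50.63 ft³/s
w_5 = (31.6 − 19.2)/2 = 6.2 ft; q_5 = 2.55 × 1.17 × 6.2 = 18.50 ft³/s
w_6 = (34.9 − 27.0)/2 = 3.95 ft; q_6 = 2.15 × 0.74 × 3.95 = 6.284 ft³/s
Stations 1, 7 contribute zero (depth or velocity is 0).
Q = Σ qᵢ = 109.0 ft³/s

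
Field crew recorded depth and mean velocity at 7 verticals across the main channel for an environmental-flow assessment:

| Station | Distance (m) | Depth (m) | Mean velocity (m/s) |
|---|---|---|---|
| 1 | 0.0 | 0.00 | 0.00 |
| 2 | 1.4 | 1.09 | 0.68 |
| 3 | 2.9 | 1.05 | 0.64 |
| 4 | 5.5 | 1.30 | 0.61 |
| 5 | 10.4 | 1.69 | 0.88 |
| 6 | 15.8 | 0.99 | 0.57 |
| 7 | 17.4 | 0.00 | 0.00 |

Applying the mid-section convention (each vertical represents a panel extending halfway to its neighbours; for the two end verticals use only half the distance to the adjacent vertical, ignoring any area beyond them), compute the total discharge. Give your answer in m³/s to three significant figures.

15.1 m³/s

w_2 = (2.9 − 0.0)/2 = 1.45 m; q_2 = 0.68 × 1.09 × 1.45 = 1.075 m³/s
w_3 = (5.5 − 1.4)/2 = 2.05 m; q_3 = 0.64 × 1.05 × 2.05 = 1.378 m³/s
w_4 = (10.4 − 2.9)/2 = 3.75 m; q_4 = 0.61 × 1.30 × 3.75 = 2.974 m³/s
w_5 = (15.8 − 5.5)/2 = 5.15 m; q_5 = 0.88 × 1.69 × 5.15 = 7.659 m³/s
w_6 = (17.4 − 10.4)/2 = 3.5 m; q_6 = 0.57 × 0.99 × 3.5 = 1.975 m³/s
Stations 1, 7 contribute zero (depth or velocity is 0).
Q = Σ qᵢ = 15.06 m³/s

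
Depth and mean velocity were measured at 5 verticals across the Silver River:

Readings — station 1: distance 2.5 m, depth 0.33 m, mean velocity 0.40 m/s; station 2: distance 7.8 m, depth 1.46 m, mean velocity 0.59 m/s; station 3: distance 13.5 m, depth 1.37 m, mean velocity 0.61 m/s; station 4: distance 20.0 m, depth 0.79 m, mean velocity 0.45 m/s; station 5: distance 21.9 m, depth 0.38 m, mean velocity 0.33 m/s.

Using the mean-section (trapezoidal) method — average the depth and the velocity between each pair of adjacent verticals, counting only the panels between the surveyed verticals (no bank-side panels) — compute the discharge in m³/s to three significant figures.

Panel 1-2: Δb = 5.3 m, d̄ = (0.33+1.46)/2 = 0.895, v̄ = (0.40+0.59)/2 = 0.495 → q = 5.3×0.895×0.495 = 2.348 m³/s
Panel 2-3: Δb = 5.7 m, d̄ = (1.46+1.37)/2 = 1.415, v̄ = (0.59+0.61)/2 = 0.6 → q = 5.7×1.415×0.6 = 4.839 m³/s
Panel 3-4: Δb = 6.5 m, d̄ = (1.37+0.79)/2 = 1.08, v̄ = (0.61+0.45)/2 = 0.53 → q = 6.5×1.08×0.53 = 3.721 m³/s
Panel 4-5: Δb = 1.9 m, d̄ = (0.79+0.38)/2 = 0.585, v̄ = (0.45+0.33)/2 = 0.39 → q = 1.9×0.585×0.39 = 0.4335 m³/s
Q = Σ q = 11.34 m³/s

11.3 m³/s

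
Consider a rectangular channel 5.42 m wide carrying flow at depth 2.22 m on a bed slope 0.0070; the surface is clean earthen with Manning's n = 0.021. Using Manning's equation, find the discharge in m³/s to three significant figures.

54.7 m³/s

A = b·y = 5.42 × 2.22 = 12.03 m²
P = b + 2y = 5.42 + 2×2.22 = 9.860 m
R = A/P = 12.03/9.860 = 1.220 m
Q = (1/n)·A·R^(2/3)·S^(1/2) = (1/0.021) × 12.03 × 1.220^(2/3) × 0.0070^(1/2) = 54.74 m³/s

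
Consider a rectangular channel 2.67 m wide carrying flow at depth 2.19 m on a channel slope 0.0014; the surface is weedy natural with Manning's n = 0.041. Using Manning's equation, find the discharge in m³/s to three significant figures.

A = b·y = 2.67 × 2.19 = 5.847 m²
P = b + 2y = 2.67 + 2×2.19 = 7.050 m
R = A/P = 5.847/7.050 = 0.8294 m
Q = (1/n)·A·R^(2/3)·S^(1/2) = (1/0.041) × 5.847 × 0.8294^(2/3) × 0.0014^(1/2) = 4.711 m³/s

4.71 m³/s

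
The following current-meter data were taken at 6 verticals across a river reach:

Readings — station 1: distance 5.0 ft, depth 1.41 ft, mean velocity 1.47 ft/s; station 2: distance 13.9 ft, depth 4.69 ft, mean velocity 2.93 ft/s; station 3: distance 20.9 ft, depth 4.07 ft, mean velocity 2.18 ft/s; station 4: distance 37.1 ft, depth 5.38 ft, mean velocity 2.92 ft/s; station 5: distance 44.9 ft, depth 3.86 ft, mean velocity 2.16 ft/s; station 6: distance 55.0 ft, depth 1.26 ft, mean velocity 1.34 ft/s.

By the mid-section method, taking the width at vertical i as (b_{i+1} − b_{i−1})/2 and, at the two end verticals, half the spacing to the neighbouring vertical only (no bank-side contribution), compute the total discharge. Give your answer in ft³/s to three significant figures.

493 ft³/s

w_1 = (13.9 − 5.0)/2 = 4.45 ft; q_1 = 1.47 × 1.41 × 4.45 = 9.224 ft³/s
w_2 = (20.9 − 5.0)/2 = 7.95 ft; q_2 = 2.93 × 4.69 × 7.95 = 109.2 ft³/s
w_3 = (37.1 − 13.9)/2 = 11.6 ft; q_3 = 2.18 × 4.07 × 11.6 = 102.9 ft³/s
w_4 = (44.9 − 20.9)/2 = 12 ft; q_4 = 2.92 × 5.38 × 12 = 188.5 ft³/s
w_5 = (55.0 − 37.1)/2 = 8.95 ft; q_5 = 2.16 × 3.86 × 8.95 = 74.62 ft³/s
w_6 = (55.0 − 44.9)/2 = 5.05 ft; q_6 = 1.34 × 1.26 × 5.05 = 8.526 ft³/s
Q = Σ qᵢ = 493.1 ft³/s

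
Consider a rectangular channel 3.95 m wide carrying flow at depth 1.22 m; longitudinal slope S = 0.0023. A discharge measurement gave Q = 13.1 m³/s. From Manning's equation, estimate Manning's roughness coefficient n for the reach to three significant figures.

0.0146

A = b·y = 3.95 × 1.22 = 4.819 m²
P = b + 2y = 3.95 + 2×1.22 = 6.390 m
R = A/P = 4.819/6.390 = 0.7541 m
n = (1/Q)·A·R^(2/3)·S^(1/2) = (1/13.1) × 4.819 × 0.8285 × 0.04796 = 0.01462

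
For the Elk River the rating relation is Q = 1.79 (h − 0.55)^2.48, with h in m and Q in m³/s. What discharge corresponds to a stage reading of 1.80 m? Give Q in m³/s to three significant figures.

Q = 1.79 × (1.80 − 0.55)^2.48 = 1.79 × 1.25^2.48 = 3.113 m³/s

3.11 m³/s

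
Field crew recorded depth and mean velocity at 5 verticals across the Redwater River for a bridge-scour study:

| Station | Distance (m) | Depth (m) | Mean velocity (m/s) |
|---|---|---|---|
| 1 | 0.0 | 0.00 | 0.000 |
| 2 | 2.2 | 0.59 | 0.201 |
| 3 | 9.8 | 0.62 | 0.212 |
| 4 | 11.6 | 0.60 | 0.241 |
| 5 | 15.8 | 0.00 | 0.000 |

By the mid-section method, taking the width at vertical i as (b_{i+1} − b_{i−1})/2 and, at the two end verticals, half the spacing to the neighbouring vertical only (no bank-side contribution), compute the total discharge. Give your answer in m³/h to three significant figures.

w_2 = (9.8 − 0.0)/2 = 4.9 m; q_2 = 0.201 × 0.59 × 4.9 = 0.5811 m³/s
w_3 = (11.6 − 2.2)/2 = 4.7 m; q_3 = 0.212 × 0.62 × 4.7 = 0.6178 m³/s
w_4 = (15.8 − 9.8)/2 = 3 m; q_4 = 0.241 × 0.60 × 3 = 0.4338 m³/s
Stations 1, 5 contribute zero (depth or velocity is 0).
Q = Σ qᵢ = 1.633 m³/s
= 1.633 × 3600 = 5878 m³/h

5880 m³/h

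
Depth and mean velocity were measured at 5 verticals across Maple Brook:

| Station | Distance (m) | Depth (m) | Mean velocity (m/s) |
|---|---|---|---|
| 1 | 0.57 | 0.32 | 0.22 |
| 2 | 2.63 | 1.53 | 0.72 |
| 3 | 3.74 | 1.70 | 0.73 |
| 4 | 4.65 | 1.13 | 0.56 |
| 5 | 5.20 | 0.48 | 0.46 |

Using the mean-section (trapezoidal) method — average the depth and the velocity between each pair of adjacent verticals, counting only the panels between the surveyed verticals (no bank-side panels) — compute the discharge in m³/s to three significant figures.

Panel 1-2: Δb = 2.06 m, d̄ = (0.32+1.53)/2 = 0.925, v̄ = (0.22+0.72)/2 = 0.47 → q = 2.06×0.925×0.47 = 0.8956 m³/s
Panel 2-3: Δb = 1.11 m, d̄ = (1.53+1.70)/2 = 1.615, v̄ = (0.72+0.73)/2 = 0.725 → q = 1.11×1.615×0.725 = 1.300 m³/s
Panel 3-4: Δb = 0.91 m, d̄ = (1.70+1.13)/2 = 1.415, v̄ = (0.73+0.56)/2 = 0.645 → q = 0.91×1.415×0.645 = 0.8305 m³/s
Panel 4-5: Δb = 0.55 m, d̄ = (1.13+0.48)/2 = 0.805, v̄ = (0.56+0.46)/2 = 0.51 → q = 0.55×0.805×0.51 = 0.2258 m³/s
Q = Σ q = 3.252 m³/s

3.25 m³/s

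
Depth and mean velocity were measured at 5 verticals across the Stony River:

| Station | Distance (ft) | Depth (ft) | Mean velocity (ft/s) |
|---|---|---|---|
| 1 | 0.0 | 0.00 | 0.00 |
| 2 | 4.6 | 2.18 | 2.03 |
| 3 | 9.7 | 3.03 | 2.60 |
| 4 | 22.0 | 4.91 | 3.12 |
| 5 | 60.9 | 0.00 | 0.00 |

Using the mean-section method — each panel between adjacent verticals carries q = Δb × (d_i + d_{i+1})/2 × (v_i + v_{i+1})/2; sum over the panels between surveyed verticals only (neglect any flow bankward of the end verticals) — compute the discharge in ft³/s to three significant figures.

324 ft³/s

Panel 1-2: Δb = 4.6 ft, d̄ = (0.00+2.18)/2 = 1.09, v̄ = (0.00+2.03)/2 = 1.015 → q = 4.6×1.09×1.015 = 5.089 ft³/s
Panel 2-3: Δb = 5.1 ft, d̄ = (2.18+3.03)/2 = 2.605, v̄ = (2.03+2.60)/2 = 2.315 → q = 5.1×2.605×2.315 = 30.76 ft³/s
Panel 3-4: Δb = 12.3 ft, d̄ = (3.03+4.91)/2 = 3.97, v̄ = (2.60+3.12)/2 = 2.86 → q = 12.3×3.97×2.86 = 139.7 ft³/s
Panel 4-5: Δb = 38.9 ft, d̄ = (4.91+0.00)/2 = 2.455, v̄ = (3.12+0.00)/2 = 1.56 → q = 38.9×2.455×1.56 = 149.0 ft³/s
Q = Σ q = 324.5 ft³/s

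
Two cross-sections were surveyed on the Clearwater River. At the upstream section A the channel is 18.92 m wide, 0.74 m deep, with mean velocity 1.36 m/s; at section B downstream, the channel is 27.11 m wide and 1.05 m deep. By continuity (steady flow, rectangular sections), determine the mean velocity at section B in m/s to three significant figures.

0.669 m/s

Q = A₁V₁ = (18.92×0.74) × 1.36 = 19.04 m³/s
A₂ = 27.11 × 1.05 = 28.47 m²
V₂ = Q/A₂ = 19.04/28.47 = 0.6689 m/s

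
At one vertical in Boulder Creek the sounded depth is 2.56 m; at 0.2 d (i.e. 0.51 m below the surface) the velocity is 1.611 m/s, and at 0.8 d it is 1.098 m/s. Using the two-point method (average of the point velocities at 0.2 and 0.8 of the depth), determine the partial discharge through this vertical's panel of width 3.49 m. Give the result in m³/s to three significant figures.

12.1 m³/s

v̄ = (1.611 + 1.098) / 2 = 1.355 m/s
q = v̄ × d × w = 1.355 × 2.56 × 3.49 = 12.10 m³/s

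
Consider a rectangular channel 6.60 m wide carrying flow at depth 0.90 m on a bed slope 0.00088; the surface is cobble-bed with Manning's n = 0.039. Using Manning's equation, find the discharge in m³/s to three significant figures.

A = b·y = 6.60 × 0.90 = 5.940 m²
P = b + 2y = 6.60 + 2×0.90 = 8.400 m
R = A/P = 5.940/8.400 = 0.7071 m
Q = (1/n)·A·R^(2/3)·S^(1/2) = (1/0.039) × 5.940 × 0.7071^(2/3) × 0.00088^(1/2) = 3.586 m³/s

3.59 m³/s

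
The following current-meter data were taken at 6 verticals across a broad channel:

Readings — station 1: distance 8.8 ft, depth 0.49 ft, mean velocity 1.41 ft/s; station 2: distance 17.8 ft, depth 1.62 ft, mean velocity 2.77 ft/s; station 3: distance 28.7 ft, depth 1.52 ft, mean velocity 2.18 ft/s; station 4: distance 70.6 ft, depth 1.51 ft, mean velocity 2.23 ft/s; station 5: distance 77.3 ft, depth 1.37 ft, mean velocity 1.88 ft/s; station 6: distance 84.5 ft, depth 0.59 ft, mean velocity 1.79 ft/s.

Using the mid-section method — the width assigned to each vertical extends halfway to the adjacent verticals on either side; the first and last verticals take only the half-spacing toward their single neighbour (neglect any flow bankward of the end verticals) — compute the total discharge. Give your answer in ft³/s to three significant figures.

239 ft³/s

w_1 = (17.8 − 8.8)/2 = 4.5 ft; q_1 = 1.41 × 0.49 × 4.5 = 3.109 ft³/s
w_2 = (28.7 − 8.8)/2 = 9.95 ft; q_2 = 2.77 × 1.62 × 9.95 = 44.65 ft³/s
w_3 = (70.6 − 17.8)/2 = 26.4 ft; q_3 = 2.18 × 1.52 × 26.4 = 87.48 ft³/s
w_4 = (77.3 − 28.7)/2 = 24.3 ft; q_4 = 2.23 × 1.51 × 24.3 = 81.83 ft³/s
w_5 = (84.5 − 70.6)/2 = 6.95 ft; q_5 = 1.88 × 1.37 × 6.95 = 17.90 ft³/s
w_6 = (84.5 − 77.3)/2 = 3.6 ft; q_6 = 1.79 × 0.59 × 3.6 = 3.802 ft³/s
Q = Σ qᵢ = 238.8 ft³/s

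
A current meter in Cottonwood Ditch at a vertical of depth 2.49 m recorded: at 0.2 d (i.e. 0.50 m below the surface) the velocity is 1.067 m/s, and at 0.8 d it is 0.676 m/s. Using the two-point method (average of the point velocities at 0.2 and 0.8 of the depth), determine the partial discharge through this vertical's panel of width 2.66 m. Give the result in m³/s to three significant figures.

5.77 m³/s

v̄ = (1.067 + 0.676) / 2 = 0.8715 m/s
q = v̄ × d × w = 0.8715 × 2.49 × 2.66 = 5.772 m³/s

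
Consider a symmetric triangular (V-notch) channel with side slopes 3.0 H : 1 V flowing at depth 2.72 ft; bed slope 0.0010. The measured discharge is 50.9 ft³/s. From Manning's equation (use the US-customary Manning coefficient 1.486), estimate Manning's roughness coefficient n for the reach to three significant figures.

A = z·y² = 3.0×2.72² = 22.20 ft²
P = 2y√(1+z²) = 2×2.72×√(1+3.0²) = 17.20 ft
R = A/P = 22.20/17.20 = 1.290 ft
n = (1.486/Q)·A·R^(2/3)·S^(1/2) = (1.486/50.9) × 22.20 × 1.185 × 0.03162 = 0.02428

0.0243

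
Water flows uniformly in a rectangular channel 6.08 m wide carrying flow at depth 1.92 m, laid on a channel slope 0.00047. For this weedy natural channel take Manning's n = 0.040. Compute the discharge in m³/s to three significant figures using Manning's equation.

7.05 m³/s

A = b·y = 6.08 × 1.92 = 11.67 m²
P = b + 2y = 6.08 + 2×1.92 = 9.920 m
R = A/P = 11.67/9.920 = 1.177 m
Q = (1/n)·A·R^(2/3)·S^(1/2) = (1/0.040) × 11.67 × 1.177^(2/3) × 0.00047^(1/2) = 7.052 m³/s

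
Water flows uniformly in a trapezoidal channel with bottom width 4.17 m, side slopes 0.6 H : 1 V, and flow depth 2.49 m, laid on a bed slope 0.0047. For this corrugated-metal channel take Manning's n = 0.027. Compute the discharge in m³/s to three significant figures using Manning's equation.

45.1 m³/s

A = (b + z·y)·y = (4.17 + 0.6×2.49)×2.49 = 14.10 m²
P = b + 2y√(1+z²) = 4.17 + 2×2.49×√(1+0.6²) = 9.978 m
R = A/P = 14.10/9.978 = 1.413 m
Q = (1/n)·A·R^(2/3)·S^(1/2) = (1/0.027) × 14.10 × 1.413^(2/3) × 0.0047^(1/2) = 45.10 m³/s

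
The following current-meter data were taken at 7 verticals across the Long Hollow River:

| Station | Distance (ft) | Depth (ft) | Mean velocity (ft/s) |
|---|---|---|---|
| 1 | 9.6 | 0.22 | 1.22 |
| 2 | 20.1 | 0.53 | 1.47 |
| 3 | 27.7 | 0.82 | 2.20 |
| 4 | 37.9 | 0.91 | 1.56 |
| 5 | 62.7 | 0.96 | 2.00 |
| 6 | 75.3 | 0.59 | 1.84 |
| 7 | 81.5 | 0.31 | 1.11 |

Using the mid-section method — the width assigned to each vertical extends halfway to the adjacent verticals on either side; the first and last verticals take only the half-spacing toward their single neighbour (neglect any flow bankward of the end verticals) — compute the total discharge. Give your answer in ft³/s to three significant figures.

w_1 = (20.1 − 9.6)/2 = 5.25 ft; q_1 = 1.22 × 0.22 × 5.25 = 1.409 ft³/s
w_2 = (27.7 − 9.6)/2 = 9.05 ft; q_2 = 1.47 × 0.53 × 9.05 = 7.051 ft³/s
w_3 = (37.9 − 20.1)/2 = 8.9 ft; q_3 = 2.20 × 0.82 × 8.9 = 16.06 ft³/s
w_4 = (62.7 − 27.7)/2 = 17.5 ft; q_4 = 1.56 × 0.91 × 17.5 = 24.84 ft³/s
w_5 = (75.3 − 37.9)/2 = 18.7 ft; q_5 = 2.00 × 0.96 × 18.7 = 35.90 ft³/s
w_6 = (81.5 − 62.7)/2 = 9.4 ft; q_6 = 1.84 × 0.59 × 9.4 = 10.20 ft³/s
w_7 = (81.5 − 75.3)/2 = 3.1 ft; q_7 = 1.11 × 0.31 × 3.1 = 1.067 ft³/s
Q = Σ qᵢ = 96.53 ft³/s

96.5 ft³/s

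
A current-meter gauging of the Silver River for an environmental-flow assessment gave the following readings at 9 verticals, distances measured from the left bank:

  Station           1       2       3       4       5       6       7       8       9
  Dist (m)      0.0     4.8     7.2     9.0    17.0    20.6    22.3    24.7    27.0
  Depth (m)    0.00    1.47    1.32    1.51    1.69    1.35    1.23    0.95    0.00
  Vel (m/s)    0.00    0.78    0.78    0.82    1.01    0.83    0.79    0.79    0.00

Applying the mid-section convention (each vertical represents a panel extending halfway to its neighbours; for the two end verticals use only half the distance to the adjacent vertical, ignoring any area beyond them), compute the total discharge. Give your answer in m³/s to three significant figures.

w_2 = (7.2 − 0.0)/2 = 3.6 m; q_2 = 0.78 × 1.47 × 3.6 = 4.128 m³/s
w_3 = (9.0 − 4.8)/2 = 2.1 m; q_3 = 0.78 × 1.32 × 2.1 = 2.162 m³/s
w_4 = (17.0 − 7.2)/2 = 4.9 m; q_4 = 0.82 × 1.51 × 4.9 = 6.067 m³/s
w_5 = (20.6 − 9.0)/2 = 5.8 m; q_5 = 1.01 × 1.69 × 5.8 = 9.900 m³/s
w_6 = (22.3 − 17.0)/2 = 2.65 m; q_6 = 0.83 × 1.35 × 2.65 = 2.969 m³/s
w_7 = (24.7 − 20.6)/2 = 2.05 m; q_7 = 0.79 × 1.23 × 2.05 = 1.992 m³/s
w_8 = (27.0 − 22.3)/2 = 2.35 m; q_8 = 0.79 × 0.95 × 2.35 = 1.764 m³/s
Stations 1, 9 contribute zero (depth or velocity is 0).
Q = Σ qᵢ = 28.98 m³/s

29.0 m³/s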